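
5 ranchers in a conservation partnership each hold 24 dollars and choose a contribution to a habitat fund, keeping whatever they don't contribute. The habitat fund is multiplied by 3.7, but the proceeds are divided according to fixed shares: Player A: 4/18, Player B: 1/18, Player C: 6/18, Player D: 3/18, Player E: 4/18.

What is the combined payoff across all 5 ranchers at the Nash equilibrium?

184.80 dollars

Player j's private return per contributed unit is 3.7 × (j's share). Contributing is weakly dominant for j when that share is at least 1/3.7 = 0.2703, and contributing 0 is dominant otherwise.
Player C alone (share 6/18) is above the threshold, contributing 24; the remaining 4 contribute 0. Total contributed: 24.
The habitat fund pays out 3.7 × 24 = 88.80 in total (split across the unequal shares, but the aggregate is all that matters for the group sum).
The 4 free-riders keep 24 each, adding 96. Group total = 96 + 88.80 = 184.80.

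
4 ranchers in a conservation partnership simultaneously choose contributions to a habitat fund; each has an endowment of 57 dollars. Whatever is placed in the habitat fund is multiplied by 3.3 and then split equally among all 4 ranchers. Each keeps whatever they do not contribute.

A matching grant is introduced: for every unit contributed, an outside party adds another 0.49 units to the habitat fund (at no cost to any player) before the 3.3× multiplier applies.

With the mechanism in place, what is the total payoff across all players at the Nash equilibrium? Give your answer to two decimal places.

1121.08 dollars

With the mechanism, a contributed unit returns 3.3 × 1.49 / 4 = 1.2293 per unit of net cost to the contributor — now above 1 — so contributing fully is weakly dominant for every player.
At the Nash equilibrium everyone contributes 57. Group total payoff = 3.3 × 1.49 × 228 = 1121.08.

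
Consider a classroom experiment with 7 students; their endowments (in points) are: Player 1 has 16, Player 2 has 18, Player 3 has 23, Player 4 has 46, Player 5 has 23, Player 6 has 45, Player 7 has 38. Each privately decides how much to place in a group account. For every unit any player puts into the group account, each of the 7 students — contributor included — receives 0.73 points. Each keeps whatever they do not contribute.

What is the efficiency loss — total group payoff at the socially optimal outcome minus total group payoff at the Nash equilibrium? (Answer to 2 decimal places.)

The private return per contributed unit is 0.73 < 1 for everyone, so the Nash equilibrium is zero contribution and the group total is Σ E_j = 16 + 18 + 23 + 46 + 23 + 45 + 38 = 209.
Each contributed unit returns 5.110 to the group, so the social optimum is full contribution by everyone: group total = 5.110 × 209 = 1067.99.
Efficiency loss = (5.110 − 1) × 209 = 858.99.

858.99 points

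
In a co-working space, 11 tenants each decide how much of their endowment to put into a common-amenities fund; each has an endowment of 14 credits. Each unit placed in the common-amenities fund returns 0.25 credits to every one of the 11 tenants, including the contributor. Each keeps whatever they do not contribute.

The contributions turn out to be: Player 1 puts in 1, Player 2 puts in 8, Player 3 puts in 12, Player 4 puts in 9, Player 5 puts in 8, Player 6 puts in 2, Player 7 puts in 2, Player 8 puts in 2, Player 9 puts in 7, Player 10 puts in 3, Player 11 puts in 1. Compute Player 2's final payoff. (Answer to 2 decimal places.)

19.75 credits

Total contributed: 1 + 8 + 12 + 9 + 8 + 2 + 2 + 2 + 7 + 3 + 1 = 55.
Each receives 0.25 × 55 = 13.75 from the common-amenities fund.
Player 2 keeps 14 − 8 = 6, so Player 2's payoff is 6 + 13.75 = 19.75.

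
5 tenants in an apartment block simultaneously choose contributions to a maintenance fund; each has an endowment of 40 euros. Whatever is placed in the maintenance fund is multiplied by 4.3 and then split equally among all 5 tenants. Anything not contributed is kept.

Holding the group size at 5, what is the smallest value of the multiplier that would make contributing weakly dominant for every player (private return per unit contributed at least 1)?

A contributed unit returns (multiplier)/5 to its contributor.
This reaches 1 exactly when the multiplier is 5.

5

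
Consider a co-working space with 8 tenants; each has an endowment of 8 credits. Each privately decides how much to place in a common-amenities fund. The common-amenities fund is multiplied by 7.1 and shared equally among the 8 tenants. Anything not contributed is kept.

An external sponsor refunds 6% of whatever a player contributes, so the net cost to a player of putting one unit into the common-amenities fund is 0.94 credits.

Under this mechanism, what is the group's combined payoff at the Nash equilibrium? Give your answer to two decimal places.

64.00 credits

Even with the mechanism, each unit contributed returns only (7.1/8) / 0.94 = 0.9441 per unit of net cost, so contributing nothing is still dominant.
Everyone keeps their endowment and the group total is 8 × 8 = 64.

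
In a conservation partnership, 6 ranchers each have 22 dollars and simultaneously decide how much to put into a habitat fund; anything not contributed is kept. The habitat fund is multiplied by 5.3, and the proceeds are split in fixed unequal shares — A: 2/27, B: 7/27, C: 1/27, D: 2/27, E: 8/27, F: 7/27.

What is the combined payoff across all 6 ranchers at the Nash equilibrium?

Each unit j contributes comes back to j as 5.3 × (j's share), so j prefers to contribute only if that share exceeds 1/5.3 = 0.1887; otherwise keeping the unit dominates.
B, E and F are above the threshold, contributing 22 each; the remaining 3 contribute 0. Total contributed: 66.
The habitat fund pays out 5.3 × 66 = 349.80 in total (split across the unequal shares, but the aggregate is all that matters for the group sum).
The 3 free-riders keep 22 each, adding 66. Group total = 66 + 349.80 = 415.80.

415.80 dollars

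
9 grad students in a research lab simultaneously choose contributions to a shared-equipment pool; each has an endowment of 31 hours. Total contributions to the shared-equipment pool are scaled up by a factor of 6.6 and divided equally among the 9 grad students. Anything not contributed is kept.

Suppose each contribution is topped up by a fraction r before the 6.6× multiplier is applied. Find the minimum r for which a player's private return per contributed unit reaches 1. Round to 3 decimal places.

With matching at rate r, one contributed unit becomes (1 + r) in the shared-equipment pool and returns 6.6 × (1 + r) / 9 to the contributor.
Setting this equal to 1: 1 + r = 9/6.6 = 1.3636.
So the minimum matching rate is r = 1.3636 − 1 = 0.364.

0.364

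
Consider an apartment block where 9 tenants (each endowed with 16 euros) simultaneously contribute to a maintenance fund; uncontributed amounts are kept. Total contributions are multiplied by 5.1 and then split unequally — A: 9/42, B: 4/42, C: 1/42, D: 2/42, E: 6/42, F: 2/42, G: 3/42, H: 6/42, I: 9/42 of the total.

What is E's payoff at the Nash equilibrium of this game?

39.31 euros

For player j, contributing a unit is worthwhile iff 5.1 × (j's share) ≥ 1, i.e. iff j's share is at least 0.1961.
A and I are above the threshold, contributing 16 each; the remaining 7 contribute 0. Total contributed: 32.
E keeps 16 and receives 5.1 × 32 × 6/42 = 23.31 from the maintenance fund, for a payoff of 39.31.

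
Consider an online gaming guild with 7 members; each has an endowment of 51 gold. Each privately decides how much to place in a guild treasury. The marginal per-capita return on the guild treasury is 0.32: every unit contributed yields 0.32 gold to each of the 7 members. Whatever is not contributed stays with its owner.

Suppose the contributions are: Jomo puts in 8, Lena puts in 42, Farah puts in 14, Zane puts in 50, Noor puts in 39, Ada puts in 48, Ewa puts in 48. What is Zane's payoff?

80.68 gold

Total contributed: 8 + 42 + 14 + 50 + 39 + 48 + 48 = 249.
Each receives 0.32 × 249 = 79.68 from the guild treasury.
Zane keeps 51 − 50 = 1, so Zane's payoff is 1 + 79.68 = 80.68.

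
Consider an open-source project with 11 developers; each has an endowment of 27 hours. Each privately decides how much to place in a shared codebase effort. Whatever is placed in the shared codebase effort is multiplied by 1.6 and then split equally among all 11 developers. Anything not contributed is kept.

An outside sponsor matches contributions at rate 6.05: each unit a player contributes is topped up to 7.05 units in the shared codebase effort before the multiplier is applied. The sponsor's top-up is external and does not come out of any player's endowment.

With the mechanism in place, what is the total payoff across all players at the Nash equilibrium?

Under the mechanism each unit contributed yields 1.6 × 7.05 / 11 = 1.0255 back to its contributor per unit of net cost, which exceeds 1, making full contribution the dominant choice for everyone.
At the Nash equilibrium everyone contributes 27. Group total payoff = 1.6 × 7.05 × 297 = 3350.16.

3350.16 hours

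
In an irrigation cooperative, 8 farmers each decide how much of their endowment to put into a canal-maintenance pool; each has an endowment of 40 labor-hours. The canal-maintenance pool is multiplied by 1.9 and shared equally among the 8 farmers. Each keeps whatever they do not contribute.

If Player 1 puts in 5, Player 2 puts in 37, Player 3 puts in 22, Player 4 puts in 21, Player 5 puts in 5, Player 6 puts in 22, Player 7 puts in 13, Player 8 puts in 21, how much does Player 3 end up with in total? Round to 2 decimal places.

Total contributed: 5 + 37 + 22 + 21 + 5 + 22 + 13 + 21 = 146.
Each receives 1.9 × 146 / 8 = 34.68 from the canal-maintenance pool.
Player 3 keeps 40 − 22 = 18, so Player 3's payoff is 18 + 34.68 = 52.68.

52.68 labor-hours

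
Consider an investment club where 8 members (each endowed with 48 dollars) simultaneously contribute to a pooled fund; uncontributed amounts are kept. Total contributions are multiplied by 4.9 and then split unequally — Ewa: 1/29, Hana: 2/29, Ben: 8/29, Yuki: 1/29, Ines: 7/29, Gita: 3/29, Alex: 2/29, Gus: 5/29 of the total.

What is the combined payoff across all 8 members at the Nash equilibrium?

Each unit j contributes comes back to j as 4.9 × (j's share), so j prefers to contribute only if that share exceeds 1/4.9 = 0.2041; otherwise keeping the unit dominates.
Ben and Ines are above the threshold, contributing 48 each; the remaining 6 contribute 0. Total contributed: 96.
The pooled fund pays out 4.9 × 96 = 470.40 in total (split across the unequal shares, but the aggregate is all that matters for the group sum).
The 6 free-riders keep 48 each, adding 288. Group total = 288 + 470.40 = 758.40.

758.40 dollars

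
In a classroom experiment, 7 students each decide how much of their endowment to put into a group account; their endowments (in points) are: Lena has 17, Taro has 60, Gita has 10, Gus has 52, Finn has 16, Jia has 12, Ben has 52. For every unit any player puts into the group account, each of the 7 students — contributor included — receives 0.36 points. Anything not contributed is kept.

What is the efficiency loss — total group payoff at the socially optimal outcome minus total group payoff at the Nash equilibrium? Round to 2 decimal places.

The private return per contributed unit is 0.36 < 1 for everyone, so the Nash equilibrium is zero contribution and the group total is Σ E_j = 17 + 60 + 10 + 52 + 16 + 12 + 52 = 219.
Each contributed unit returns 2.520 to the group, so the social optimum is full contribution by everyone: group total = 2.520 × 219 = 551.88.
Efficiency loss = (2.520 − 1) × 219 = 332.88.

332.88 points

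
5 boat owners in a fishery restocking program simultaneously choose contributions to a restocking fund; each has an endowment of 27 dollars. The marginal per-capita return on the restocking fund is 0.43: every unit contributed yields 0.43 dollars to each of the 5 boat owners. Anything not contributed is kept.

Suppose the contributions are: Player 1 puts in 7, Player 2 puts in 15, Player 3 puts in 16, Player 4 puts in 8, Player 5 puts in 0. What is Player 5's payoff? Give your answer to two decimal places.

Total contributed: 7 + 15 + 16 + 8 + 0 = 46.
Each receives 0.43 × 46 = 19.78 from the restocking fund.
Player 5 keeps 27 − 0 = 27, so Player 5's payoff is 27 + 19.78 = 46.78.

46.78 dollars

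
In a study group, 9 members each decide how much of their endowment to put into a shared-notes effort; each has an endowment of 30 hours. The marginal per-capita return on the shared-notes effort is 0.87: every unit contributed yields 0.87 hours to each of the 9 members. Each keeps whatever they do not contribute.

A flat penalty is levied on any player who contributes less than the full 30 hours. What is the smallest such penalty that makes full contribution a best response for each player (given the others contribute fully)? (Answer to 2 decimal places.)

3.90 hours

Given the others contribute fully, the best deviation is to contribute 0 (any partial contribution still incurs the fine and gives up units whose private return 0.87 is below 1).
Deviating from 30 to 0 saves 30 hours but forfeits the deviator's share of the drop in the shared-notes effort: 0.87 × 30 = 26.10.
So the deviation gain is 30 − 26.10 = 3.90, and the fine must be at least 3.90 hours to wipe it out.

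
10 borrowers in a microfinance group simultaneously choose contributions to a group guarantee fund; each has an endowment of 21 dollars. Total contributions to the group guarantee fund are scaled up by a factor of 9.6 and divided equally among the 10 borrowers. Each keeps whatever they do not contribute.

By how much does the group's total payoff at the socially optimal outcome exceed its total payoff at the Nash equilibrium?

1806.00 dollars

Each contributed unit returns 9.6/10 = 0.9600 to its contributor — below 1 — so contributing 0 is dominant for every player. At the Nash equilibrium everyone keeps their 21, and the group total is 10 × 21 = 210.
Each contributed unit returns 9.600 to the group as a whole (0.9600 to each of 10 players), which exceeds 1, so the social optimum is full contribution: group total = 9.600 × 210 = 2016.00.
Efficiency loss = 2016.00 − 210 = 1806.00.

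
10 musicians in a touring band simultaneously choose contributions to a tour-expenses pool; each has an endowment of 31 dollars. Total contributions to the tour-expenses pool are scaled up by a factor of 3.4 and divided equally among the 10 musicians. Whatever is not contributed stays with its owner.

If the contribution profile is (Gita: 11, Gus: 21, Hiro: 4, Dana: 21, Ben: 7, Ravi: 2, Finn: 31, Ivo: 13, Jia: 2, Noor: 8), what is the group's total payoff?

Total contributed: 11 + 21 + 4 + 21 + 7 + 2 + 31 + 13 + 2 + 8 = 120; total kept: 10 × 31 − 120 = 190.
The tour-expenses pool pays out 3.4 × 120 = 408.00 in aggregate.
Group total = 190 + 408.00 = 598.00.

598.00 dollars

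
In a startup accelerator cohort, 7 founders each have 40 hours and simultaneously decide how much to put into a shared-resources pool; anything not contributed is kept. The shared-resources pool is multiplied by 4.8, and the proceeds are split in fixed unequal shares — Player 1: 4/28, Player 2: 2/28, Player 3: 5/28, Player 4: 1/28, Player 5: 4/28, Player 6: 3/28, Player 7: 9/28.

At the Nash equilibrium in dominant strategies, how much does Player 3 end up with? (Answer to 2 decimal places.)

A player with share s gets back 4.8·s per unit contributed, so full contribution is dominant for anyone with s > 1/4.8 = 0.2083 and zero contribution is dominant for anyone below.
The only share above 0.2083 is Player 7's 9/28, contributing 40; the remaining 6 contribute 0. Total contributed: 40.
Player 3 keeps 40 and receives 4.8 × 40 × 5/28 = 34.29 from the shared-resources pool, for a payoff of 74.29.

74.29 hours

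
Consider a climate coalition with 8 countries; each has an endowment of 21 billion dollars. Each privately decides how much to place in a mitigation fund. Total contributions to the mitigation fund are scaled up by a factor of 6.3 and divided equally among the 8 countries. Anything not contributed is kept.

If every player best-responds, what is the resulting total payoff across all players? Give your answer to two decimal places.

168.00 billion dollars

Each contributed unit returns 6.3/8 = 0.7875 to its contributor — below 1 — so contributing 0 is dominant for every player. At the Nash equilibrium everyone keeps their 21, and the group total is 8 × 21 = 168.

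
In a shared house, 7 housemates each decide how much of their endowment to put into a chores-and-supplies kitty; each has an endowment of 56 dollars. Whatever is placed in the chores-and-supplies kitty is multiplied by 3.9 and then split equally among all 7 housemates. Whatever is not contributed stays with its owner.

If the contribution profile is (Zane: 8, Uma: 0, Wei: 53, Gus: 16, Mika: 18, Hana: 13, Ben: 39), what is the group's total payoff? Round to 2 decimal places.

818.30 dollars

Total contributed: 8 + 0 + 53 + 16 + 18 + 13 + 39 = 147; total kept: 7 × 56 − 147 = 245.
The chores-and-supplies kitty pays out 3.9 × 147 = 573.30 in aggregate.
Group total = 245 + 573.30 = 818.30.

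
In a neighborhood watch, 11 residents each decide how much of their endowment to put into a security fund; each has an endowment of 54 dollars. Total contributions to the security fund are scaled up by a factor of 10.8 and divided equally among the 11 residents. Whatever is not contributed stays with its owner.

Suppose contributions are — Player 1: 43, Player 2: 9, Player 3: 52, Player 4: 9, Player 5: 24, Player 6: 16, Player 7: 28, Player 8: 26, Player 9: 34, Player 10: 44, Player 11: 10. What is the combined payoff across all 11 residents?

3485.00 dollars

Total contributed: 43 + 9 + 52 + 9 + 24 + 16 + 28 + 26 + 34 + 44 + 10 = 295; total kept: 11 × 54 − 295 = 299.
The security fund pays out 10.8 × 295 = 3186.00 in aggregate.
Group total = 299 + 3186.00 = 3485.00.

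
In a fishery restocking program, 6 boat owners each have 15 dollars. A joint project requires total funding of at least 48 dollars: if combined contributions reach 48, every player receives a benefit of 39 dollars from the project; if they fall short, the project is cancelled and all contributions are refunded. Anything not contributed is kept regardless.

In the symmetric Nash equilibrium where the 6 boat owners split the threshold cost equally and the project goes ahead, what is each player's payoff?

Equal share of the threshold: 48/6 = 8.
At this profile no one gains by cutting their contribution: any cut drops the total below 48, the project is cancelled, contributions are refunded, and the deviator ends with 15, which is less than 15 − 8 + 39 = 46. Contributing more than 8 just wastes the excess. So contributing exactly 8 is a best response.
Each player's payoff: 15 − 8 + 39 = 46.

46 dollars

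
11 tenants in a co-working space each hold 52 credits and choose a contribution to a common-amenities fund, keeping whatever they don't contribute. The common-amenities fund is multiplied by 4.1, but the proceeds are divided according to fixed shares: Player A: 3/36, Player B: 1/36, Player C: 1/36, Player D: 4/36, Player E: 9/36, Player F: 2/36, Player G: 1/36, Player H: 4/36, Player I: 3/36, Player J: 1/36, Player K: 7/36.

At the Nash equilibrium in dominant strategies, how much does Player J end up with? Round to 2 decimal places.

57.92 credits

A player with share s gets back 4.1·s per unit contributed, so full contribution is dominant for anyone with s > 1/4.1 = 0.2439 and zero contribution is dominant for anyone below.
The only share above 0.2439 is Player E's 9/36, contributing 52; the remaining 10 contribute 0. Total contributed: 52.
Player J keeps 52 and receives 4.1 × 52 × 1/36 = 5.92 from the common-amenities fund, for a payoff of 57.92.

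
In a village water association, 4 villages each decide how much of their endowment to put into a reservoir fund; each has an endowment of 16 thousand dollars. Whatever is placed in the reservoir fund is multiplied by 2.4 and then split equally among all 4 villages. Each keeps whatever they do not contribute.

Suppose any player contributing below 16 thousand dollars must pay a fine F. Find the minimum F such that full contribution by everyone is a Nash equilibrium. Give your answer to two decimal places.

6.40 thousand dollars

Given the others contribute fully, the best deviation is to contribute 0 (any partial contribution still incurs the fine and gives up units whose private return 0.6000 is below 1).
Deviating from 16 to 0 saves 16 thousand dollars but forfeits the deviator's share of the drop in the reservoir fund: 2.4/4 × 16 = 9.60.
So the deviation gain is 16 − 9.60 = 6.40, and the fine must be at least 6.40 thousand dollars to wipe it out.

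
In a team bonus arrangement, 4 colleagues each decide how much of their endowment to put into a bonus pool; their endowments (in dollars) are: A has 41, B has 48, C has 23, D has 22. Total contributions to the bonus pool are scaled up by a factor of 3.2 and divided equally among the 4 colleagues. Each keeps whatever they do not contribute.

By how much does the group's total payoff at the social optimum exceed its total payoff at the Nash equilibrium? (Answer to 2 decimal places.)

The private return per contributed unit is 3.2/4 = 0.8000 < 1 for every player regardless of endowment, so the Nash equilibrium is zero contribution and the group total is Σ E_j = 41 + 48 + 23 + 22 = 134.
Each contributed unit returns 3.200 to the group, so the social optimum is full contribution by everyone: group total = 3.200 × 134 = 428.80.
Efficiency loss = (3.200 − 1) × 134 = 294.80.

294.80 dollars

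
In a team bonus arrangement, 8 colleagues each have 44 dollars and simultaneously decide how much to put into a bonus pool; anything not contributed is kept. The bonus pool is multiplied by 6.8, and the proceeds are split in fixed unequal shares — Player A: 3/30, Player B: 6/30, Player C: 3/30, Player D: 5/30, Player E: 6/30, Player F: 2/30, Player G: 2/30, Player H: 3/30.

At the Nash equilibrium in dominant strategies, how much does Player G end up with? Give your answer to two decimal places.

103.84 dollars

Each unit j contributes comes back to j as 6.8 × (j's share), so j prefers to contribute only if that share exceeds 1/6.8 = 0.1471; otherwise keeping the unit dominates.
Player B, Player D and Player E clear that bar, contributing 44 each; the remaining 5 contribute 0. Total contributed: 132.
Player G keeps 44 and receives 6.8 × 132 × 2/30 = 59.84 from the bonus pool, for a payoff of 103.84.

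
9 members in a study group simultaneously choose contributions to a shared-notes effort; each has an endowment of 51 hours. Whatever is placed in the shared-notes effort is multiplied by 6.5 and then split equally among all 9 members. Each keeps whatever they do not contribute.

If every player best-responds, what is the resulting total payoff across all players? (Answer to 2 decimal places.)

Each contributed unit returns 6.5/9 = 0.7222 to its contributor — below 1 — so contributing 0 is dominant for every player. At the Nash equilibrium everyone keeps their 51, and the group total is 9 × 51 = 459.

459.00 hours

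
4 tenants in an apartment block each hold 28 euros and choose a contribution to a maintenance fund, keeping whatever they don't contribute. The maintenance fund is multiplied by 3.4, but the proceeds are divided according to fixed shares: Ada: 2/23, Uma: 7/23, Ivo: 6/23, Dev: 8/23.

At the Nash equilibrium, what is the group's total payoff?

Player j's private return per contributed unit is 3.4 × (j's share). Contributing is weakly dominant for j when that share is at least 1/3.4 = 0.2941, and contributing 0 is dominant otherwise.
The shares above 0.2941 belong to Uma and Dev, contributing 28 each; the remaining 2 contribute 0. Total contributed: 56.
The maintenance fund pays out 3.4 × 56 = 190.40 in total (split across the unequal shares, but the aggregate is all that matters for the group sum).
The 2 free-riders keep 28 each, adding 56. Group total = 56 + 190.40 = 246.40.

246.40 euros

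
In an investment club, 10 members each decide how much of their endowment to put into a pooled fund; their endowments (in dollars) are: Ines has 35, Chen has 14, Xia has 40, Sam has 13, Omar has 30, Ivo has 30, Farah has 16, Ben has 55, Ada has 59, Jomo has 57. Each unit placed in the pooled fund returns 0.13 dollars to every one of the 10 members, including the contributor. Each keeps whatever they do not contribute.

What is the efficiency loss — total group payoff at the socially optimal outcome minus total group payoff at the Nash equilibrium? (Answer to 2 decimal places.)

The private return per contributed unit is 0.13 < 1 for everyone, so the Nash equilibrium is zero contribution and the group total is Σ E_j = 35 + 14 + 40 + 13 + 30 + 30 + 16 + 55 + 59 + 57 = 349.
Each contributed unit returns 1.300 to the group, so the social optimum is full contribution by everyone: group total = 1.300 × 349 = 453.70.
Efficiency loss = (1.300 − 1) × 349 = 104.70.

104.70 dollars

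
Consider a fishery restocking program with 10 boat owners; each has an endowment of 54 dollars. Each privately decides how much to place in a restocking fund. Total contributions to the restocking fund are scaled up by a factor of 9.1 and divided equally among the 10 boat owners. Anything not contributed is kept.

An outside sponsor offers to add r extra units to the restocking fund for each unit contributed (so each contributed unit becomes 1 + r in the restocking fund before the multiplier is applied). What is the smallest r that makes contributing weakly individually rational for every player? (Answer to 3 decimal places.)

With matching at rate r, one contributed unit becomes (1 + r) in the restocking fund and returns 9.1 × (1 + r) / 10 to the contributor.
Setting this equal to 1: 1 + r = 10/9.1 = 1.0989.
So the minimum matching rate is r = 1.0989 − 1 = 0.099.

0.099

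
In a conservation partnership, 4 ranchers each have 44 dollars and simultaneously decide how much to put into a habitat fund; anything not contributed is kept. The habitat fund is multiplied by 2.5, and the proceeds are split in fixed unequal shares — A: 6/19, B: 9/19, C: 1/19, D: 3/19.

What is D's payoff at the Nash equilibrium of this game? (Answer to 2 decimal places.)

61.37 dollars

For player j, contributing a unit is worthwhile iff 2.5 × (j's share) ≥ 1, i.e. iff j's share is at least 0.4000.
B alone (share 9/19) is above the threshold, contributing 44; the remaining 3 contribute 0. Total contributed: 44.
D keeps 44 and receives 2.5 × 44 × 3/19 = 17.37 from the habitat fund, for a payoff of 61.37.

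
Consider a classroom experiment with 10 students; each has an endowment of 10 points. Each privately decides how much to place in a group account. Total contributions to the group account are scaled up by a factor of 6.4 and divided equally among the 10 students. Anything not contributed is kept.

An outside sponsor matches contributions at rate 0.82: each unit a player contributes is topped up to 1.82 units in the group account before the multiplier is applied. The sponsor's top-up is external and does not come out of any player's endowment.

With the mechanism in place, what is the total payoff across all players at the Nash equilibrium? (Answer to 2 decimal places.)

1164.80 points

With the mechanism, a contributed unit returns 6.4 × 1.82 / 10 = 1.1648 per unit of net cost to the contributor — now above 1 — so contributing fully is weakly dominant for every player.
At the Nash equilibrium everyone contributes 10. Group total payoff = 6.4 × 1.82 × 100 = 1164.80.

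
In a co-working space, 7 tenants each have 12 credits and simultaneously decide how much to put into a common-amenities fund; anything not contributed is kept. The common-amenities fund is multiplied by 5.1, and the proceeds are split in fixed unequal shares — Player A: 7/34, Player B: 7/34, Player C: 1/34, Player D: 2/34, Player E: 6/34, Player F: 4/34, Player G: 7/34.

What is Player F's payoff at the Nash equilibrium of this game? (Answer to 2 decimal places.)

Player j's private return per contributed unit is 5.1 × (j's share). Contributing is weakly dominant for j when that share is at least 1/5.1 = 0.1961, and contributing 0 is dominant otherwise.
The shares above 0.1961 belong to Player A, Player B and Player G, contributing 12 each; the remaining 4 contribute 0. Total contributed: 36.
Player F keeps 12 and receives 5.1 × 36 × 4/34 = 21.60 from the common-amenities fund, for a payoff of 33.60.

33.60 credits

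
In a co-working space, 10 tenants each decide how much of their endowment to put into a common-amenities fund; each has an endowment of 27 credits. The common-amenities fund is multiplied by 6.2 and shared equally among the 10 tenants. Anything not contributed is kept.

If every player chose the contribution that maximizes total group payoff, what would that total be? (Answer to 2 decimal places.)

1674.00 credits

Each contributed unit returns 6.200 to the group as a whole (0.6200 to each of 10 players), which exceeds 1, so the social optimum is full contribution: group total = 6.200 × 270 = 1674.00.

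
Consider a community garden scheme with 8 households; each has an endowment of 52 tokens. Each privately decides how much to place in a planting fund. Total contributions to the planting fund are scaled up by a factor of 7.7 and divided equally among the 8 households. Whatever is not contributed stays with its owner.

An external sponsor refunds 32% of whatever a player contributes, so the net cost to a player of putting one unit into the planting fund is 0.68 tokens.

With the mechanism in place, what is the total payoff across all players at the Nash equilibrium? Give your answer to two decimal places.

Under the mechanism each unit contributed yields (7.7/8) / 0.68 = 1.4154 back to its contributor per unit of net cost, which exceeds 1, making full contribution the dominant choice for everyone.
So the Nash equilibrium is full contribution by all 8; the group earns 8 × (52 × 0.32 + 7.7 × 52) = 3336.32.

3336.32 tokens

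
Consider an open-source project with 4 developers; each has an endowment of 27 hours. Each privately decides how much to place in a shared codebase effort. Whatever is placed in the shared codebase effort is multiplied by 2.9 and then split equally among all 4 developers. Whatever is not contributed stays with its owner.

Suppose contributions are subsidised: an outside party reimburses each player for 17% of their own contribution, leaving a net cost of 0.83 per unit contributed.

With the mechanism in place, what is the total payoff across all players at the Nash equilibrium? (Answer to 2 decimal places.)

With the mechanism, a contributed unit returns (2.9/4) / 0.83 = 0.8735 per unit of net cost — still below 1 — so contributing 0 remains dominant for every player.
Everyone keeps their endowment and the group total is 4 × 27 = 108.

108.00 hours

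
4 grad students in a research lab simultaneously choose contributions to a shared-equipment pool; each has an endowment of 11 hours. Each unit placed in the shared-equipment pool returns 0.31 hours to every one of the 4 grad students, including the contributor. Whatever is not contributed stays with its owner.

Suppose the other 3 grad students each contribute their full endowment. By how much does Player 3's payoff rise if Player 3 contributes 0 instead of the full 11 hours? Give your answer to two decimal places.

7.59 hours

Switching from a contribution of 11 to 0 lets Player 3 keep an extra 11 hours, but lowers the shared-equipment pool by 11, which costs Player 3 their own share of that drop: 0.31 × 11 = 3.41.
Net gain = 11 − 3.41 = 7.59. The private return per contributed unit (0.31) is below 1, so free-riding is indeed the best response regardless of what the others do.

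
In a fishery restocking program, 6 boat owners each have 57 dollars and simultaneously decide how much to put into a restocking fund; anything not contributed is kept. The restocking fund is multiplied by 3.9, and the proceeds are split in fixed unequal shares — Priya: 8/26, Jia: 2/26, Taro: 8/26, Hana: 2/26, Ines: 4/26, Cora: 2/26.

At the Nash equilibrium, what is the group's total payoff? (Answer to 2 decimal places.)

672.60 dollars

Each unit j contributes comes back to j as 3.9 × (j's share), so j prefers to contribute only if that share exceeds 1/3.9 = 0.2564; otherwise keeping the unit dominates.
Priya and Taro clear that bar, contributing 57 each; the remaining 4 contribute 0. Total contributed: 114.
The restocking fund pays out 3.9 × 114 = 444.60 in total (split across the unequal shares, but the aggregate is all that matters for the group sum).
The 4 free-riders keep 57 each, adding 228. Group total = 228 + 444.60 = 672.60.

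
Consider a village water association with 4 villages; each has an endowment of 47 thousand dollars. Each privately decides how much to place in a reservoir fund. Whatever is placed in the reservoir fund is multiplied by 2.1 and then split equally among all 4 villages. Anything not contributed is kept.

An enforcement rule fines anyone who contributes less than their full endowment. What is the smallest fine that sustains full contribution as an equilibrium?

22.33 thousand dollars

Given the others contribute fully, the best deviation is to contribute 0 (any partial contribution still incurs the fine and gives up units whose private return 0.5250 is below 1).
Deviating from 47 to 0 saves 47 thousand dollars but forfeits the deviator's share of the drop in the reservoir fund: 2.1/4 × 47 = 24.67.
So the deviation gain is 47 − 24.67 = 22.33, and the fine must be at least 22.33 thousand dollars to wipe it out.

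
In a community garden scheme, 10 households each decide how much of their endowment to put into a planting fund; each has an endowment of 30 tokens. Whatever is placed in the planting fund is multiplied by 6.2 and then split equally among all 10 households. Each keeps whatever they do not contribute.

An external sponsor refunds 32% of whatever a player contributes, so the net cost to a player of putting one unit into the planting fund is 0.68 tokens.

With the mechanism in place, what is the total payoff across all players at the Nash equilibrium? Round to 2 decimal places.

Even with the mechanism, each unit contributed returns only (6.2/10) / 0.68 = 0.9118 per unit of net cost, so contributing nothing is still dominant.
Everyone keeps their endowment and the group total is 10 × 30 = 300.

300.00 tokens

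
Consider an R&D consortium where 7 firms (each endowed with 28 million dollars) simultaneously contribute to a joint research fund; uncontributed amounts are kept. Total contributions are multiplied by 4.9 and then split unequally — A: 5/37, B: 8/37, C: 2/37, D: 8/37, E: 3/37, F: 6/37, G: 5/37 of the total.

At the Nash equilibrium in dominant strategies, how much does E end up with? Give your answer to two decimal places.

50.25 million dollars

Each unit j contributes comes back to j as 4.9 × (j's share), so j prefers to contribute only if that share exceeds 1/4.9 = 0.2041; otherwise keeping the unit dominates.
B and D clear that bar, contributing 28 each; the remaining 5 contribute 0. Total contributed: 56.
E keeps 28 and receives 4.9 × 56 × 3/37 = 22.25 from the joint research fund, for a payoff of 50.25.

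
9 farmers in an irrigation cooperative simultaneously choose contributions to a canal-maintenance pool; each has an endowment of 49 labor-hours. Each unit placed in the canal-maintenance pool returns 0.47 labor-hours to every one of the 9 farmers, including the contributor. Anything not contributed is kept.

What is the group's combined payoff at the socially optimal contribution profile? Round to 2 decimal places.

1865.43 labor-hours

Each contributed unit returns 4.230 to the group as a whole (0.47 to each of 9 players), which exceeds 1, so the social optimum is full contribution: group total = 4.230 × 441 = 1865.43.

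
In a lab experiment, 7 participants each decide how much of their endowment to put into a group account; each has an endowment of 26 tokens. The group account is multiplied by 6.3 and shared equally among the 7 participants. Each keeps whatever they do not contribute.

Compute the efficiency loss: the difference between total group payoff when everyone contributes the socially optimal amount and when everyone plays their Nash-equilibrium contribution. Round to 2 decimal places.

Each contributed unit returns 6.3/7 = 0.9000 to its contributor — below 1 — so contributing 0 is dominant for every player. At the Nash equilibrium everyone keeps their 26, and the group total is 7 × 26 = 182.
Each contributed unit returns 6.300 to the group as a whole (0.9000 to each of 7 players), which exceeds 1, so the social optimum is full contribution: group total = 6.300 × 182 = 1146.60.
Efficiency loss = 1146.60 − 182 = 964.60.

964.60 tokens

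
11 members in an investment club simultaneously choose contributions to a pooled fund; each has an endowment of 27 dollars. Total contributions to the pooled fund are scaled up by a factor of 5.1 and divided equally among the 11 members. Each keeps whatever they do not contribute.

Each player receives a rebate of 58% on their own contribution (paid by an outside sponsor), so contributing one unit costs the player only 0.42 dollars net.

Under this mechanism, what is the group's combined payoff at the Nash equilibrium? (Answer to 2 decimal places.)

1686.96 dollars

The effective private return per unit is now (5.1/11) / 0.42 = 1.1039 > 1, so every player's dominant strategy flips to full contribution.
So the Nash equilibrium is full contribution by all 11; the group earns 11 × (27 × 0.58 + 5.1 × 27) = 1686.96.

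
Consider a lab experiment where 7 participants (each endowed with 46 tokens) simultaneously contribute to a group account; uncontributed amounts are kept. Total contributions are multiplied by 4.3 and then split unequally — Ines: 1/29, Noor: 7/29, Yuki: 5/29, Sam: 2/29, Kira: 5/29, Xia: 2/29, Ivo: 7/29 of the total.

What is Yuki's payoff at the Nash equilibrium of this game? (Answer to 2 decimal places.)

Player j's private return per contributed unit is 4.3 × (j's share). Contributing is weakly dominant for j when that share is at least 1/4.3 = 0.2326, and contributing 0 is dominant otherwise.
Noor and Ivo clear that bar, contributing 46 each; the remaining 5 contribute 0. Total contributed: 92.
Yuki keeps 46 and receives 4.3 × 92 × 5/29 = 68.21 from the group account, for a payoff of 114.21.

114.21 tokens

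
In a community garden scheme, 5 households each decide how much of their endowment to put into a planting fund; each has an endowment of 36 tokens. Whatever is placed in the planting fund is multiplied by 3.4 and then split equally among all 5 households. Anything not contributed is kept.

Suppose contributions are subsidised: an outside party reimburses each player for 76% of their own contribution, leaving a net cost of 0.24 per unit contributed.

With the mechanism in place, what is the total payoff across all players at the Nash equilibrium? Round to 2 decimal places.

The effective private return per unit is now (3.4/5) / 0.24 = 2.8333 > 1, so every player's dominant strategy flips to full contribution.
At the Nash equilibrium everyone contributes 36. Group total payoff = 5 × (36 × 0.76 + 3.4 × 36) = 748.80.

748.80 tokens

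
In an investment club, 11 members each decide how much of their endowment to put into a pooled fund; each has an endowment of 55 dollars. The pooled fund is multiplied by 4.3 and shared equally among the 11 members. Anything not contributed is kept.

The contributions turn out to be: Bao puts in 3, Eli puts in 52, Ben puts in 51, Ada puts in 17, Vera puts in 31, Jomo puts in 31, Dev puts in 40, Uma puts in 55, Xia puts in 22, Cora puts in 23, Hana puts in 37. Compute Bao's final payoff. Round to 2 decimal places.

Total contributed: 3 + 52 + 51 + 17 + 31 + 31 + 40 + 55 + 22 + 23 + 37 = 362.
Each receives 4.3 × 362 / 11 = 141.51 from the pooled fund.
Bao keeps 55 − 3 = 52, so Bao's payoff is 52 + 141.51 = 193.51.

193.51 dollars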